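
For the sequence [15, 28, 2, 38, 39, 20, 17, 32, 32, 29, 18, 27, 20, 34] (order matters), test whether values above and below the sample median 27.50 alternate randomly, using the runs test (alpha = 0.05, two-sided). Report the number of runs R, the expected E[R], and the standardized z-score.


Step 1: Compute median = 27.50; label A = above, B = below.
Labels in order: BABAABBAAABBBA  (n_A = 7, n_B = 7)
Step 2: Count runs R = 8.
Step 3: Under H0 (random ordering), E[R] = 2*n_A*n_B/(n_A+n_B) + 1 = 2*7*7/14 + 1 = 8.0000.
        Var[R] = 2*n_A*n_B*(2*n_A*n_B - n_A - n_B) / ((n_A+n_B)^2 * (n_A+n_B-1)) = 8232/2548 = 3.2308.
        SD[R] = 1.7974.
Step 4: R = E[R], so z = 0 with no continuity correction.
Step 5: Two-sided p-value via normal approximation = 2*(1 - Phi(|z|)) = 1.000000.
Step 6: alpha = 0.05. fail to reject H0.

R = 8, z = 0.0000, p = 1.000000, fail to reject H0.


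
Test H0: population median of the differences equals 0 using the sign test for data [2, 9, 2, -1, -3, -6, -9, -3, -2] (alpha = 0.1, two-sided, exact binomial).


Step 1: Discard zero differences. Original n = 9; n_eff = number of nonzero differences = 9.
Nonzero differences (with sign): +2, +9, +2, -1, -3, -6, -9, -3, -2
Step 2: Count signs: positive = 3, negative = 6.
Step 3: Under H0: P(positive) = 0.5, so the number of positives S ~ Bin(9, 0.5).
Step 4: Two-sided exact p-value = sum of Bin(9,0.5) probabilities at or below the observed probability = 0.507812.
Step 5: alpha = 0.1. fail to reject H0.

n_eff = 9, pos = 3, neg = 6, p = 0.507812, fail to reject H0.


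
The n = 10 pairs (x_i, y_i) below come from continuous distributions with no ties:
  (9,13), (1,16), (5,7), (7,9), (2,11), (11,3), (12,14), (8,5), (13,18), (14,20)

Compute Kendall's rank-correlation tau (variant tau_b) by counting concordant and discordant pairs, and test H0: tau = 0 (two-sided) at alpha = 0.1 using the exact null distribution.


Step 1: Enumerate the 45 unordered pairs (i,j) with i<j and classify each by sign(x_j-x_i) * sign(y_j-y_i).
  (1,2):dx=-8,dy=+3->D; (1,3):dx=-4,dy=-6->C; (1,4):dx=-2,dy=-4->C; (1,5):dx=-7,dy=-2->C
  (1,6):dx=+2,dy=-10->D; (1,7):dx=+3,dy=+1->C; (1,8):dx=-1,dy=-8->C; (1,9):dx=+4,dy=+5->C
  (1,10):dx=+5,dy=+7->C; (2,3):dx=+4,dy=-9->D; (2,4):dx=+6,dy=-7->D; (2,5):dx=+1,dy=-5->D
  (2,6):dx=+10,dy=-13->D; (2,7):dx=+11,dy=-2->D; (2,8):dx=+7,dy=-11->D; (2,9):dx=+12,dy=+2->C
  (2,10):dx=+13,dy=+4->C; (3,4):dx=+2,dy=+2->C; (3,5):dx=-3,dy=+4->D; (3,6):dx=+6,dy=-4->D
  (3,7):dx=+7,dy=+7->C; (3,8):dx=+3,dy=-2->D; (3,9):dx=+8,dy=+11->C; (3,10):dx=+9,dy=+13->C
  (4,5):dx=-5,dy=+2->D; (4,6):dx=+4,dy=-6->D; (4,7):dx=+5,dy=+5->C; (4,8):dx=+1,dy=-4->D
  (4,9):dx=+6,dy=+9->C; (4,10):dx=+7,dy=+11->C; (5,6):dx=+9,dy=-8->D; (5,7):dx=+10,dy=+3->C
  (5,8):dx=+6,dy=-6->D; (5,9):dx=+11,dy=+7->C; (5,10):dx=+12,dy=+9->C; (6,7):dx=+1,dy=+11->C
  (6,8):dx=-3,dy=+2->D; (6,9):dx=+2,dy=+15->C; (6,10):dx=+3,dy=+17->C; (7,8):dx=-4,dy=-9->C
  (7,9):dx=+1,dy=+4->C; (7,10):dx=+2,dy=+6->C; (8,9):dx=+5,dy=+13->C; (8,10):dx=+6,dy=+15->C
  (9,10):dx=+1,dy=+2->C
Step 2: C = 28, D = 17, total pairs = 45.
Step 3: tau = (C - D)/(n(n-1)/2) = (28 - 17)/45 = 0.244444.
Step 4: Exact two-sided p-value (enumerate n! = 3628800 permutations of y under H0): p = 0.380720.
Step 5: alpha = 0.1. fail to reject H0.

tau_b = 0.2444 (C=28, D=17), p = 0.380720, fail to reject H0.


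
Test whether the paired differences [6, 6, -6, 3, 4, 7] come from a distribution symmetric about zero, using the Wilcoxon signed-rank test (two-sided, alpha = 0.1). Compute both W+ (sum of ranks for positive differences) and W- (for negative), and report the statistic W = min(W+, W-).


Step 1: Drop any zero differences (none here) and take |d_i|.
|d| = [6, 6, 6, 3, 4, 7]
Step 2: Midrank |d_i| (ties get averaged ranks).
ranks: |6|->4, |6|->4, |6|->4, |3|->1, |4|->2, |7|->6
Step 3: Attach original signs; sum ranks with positive sign and with negative sign.
W+ = 4 + 4 + 1 + 2 + 6 = 17
W- = 4 = 4
(Check: W+ + W- = 21 should equal n(n+1)/2 = 21.)
Step 4: Test statistic W = min(W+, W-) = 4.
Step 5: Ties in |d|, so use the tie-corrected normal approximation.
        E[W] = n(n+1)/4 = 6*7/4 = 10.5.
        Tie groups: |d|=6 (t=3); sum(t^3 - t) = 24.
        Var[W] = n(n+1)(2n+1)/24 - sum(t^3-t)/48 = 546/24 - 24/48 = 22.25.
        z = (W - E[W]) / sqrt(Var[W]) = (4 - 10.5) / 4.7170 = -1.3780.
        Two-sided p = 2*Phi(z) = 0.168204.
Step 6: alpha = 0.1. fail to reject H0.

W+ = 17, W- = 4, W = min = 4, p = 0.168204, fail to reject H0.


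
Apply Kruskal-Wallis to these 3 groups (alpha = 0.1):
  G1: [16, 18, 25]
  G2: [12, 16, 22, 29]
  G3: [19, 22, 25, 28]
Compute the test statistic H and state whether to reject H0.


Step 1: Combine all N = 11 observations and assign midranks.
sorted (value, group, rank): (12,G2,1), (16,G1,2.5), (16,G2,2.5), (18,G1,4), (19,G3,5), (22,G2,6.5), (22,G3,6.5), (25,G1,8.5), (25,G3,8.5), (28,G3,10), (29,G2,11)
Step 2: Sum ranks within each group.
R_1 = 15 (n_1 = 3)
R_2 = 21 (n_2 = 4)
R_3 = 30 (n_3 = 4)
Step 3: H = 12/(N(N+1)) * sum(R_i^2/n_i) - 3(N+1)
     = 12/(11*12) * (15^2/3 + 21^2/4 + 30^2/4) - 3*12
     = 0.090909 * 410.25 - 36
     = 1.295455.
Step 4: Ties present; correction factor C = 1 - 18/(11^3 - 11) = 0.986364. Corrected H = 1.295455 / 0.986364 = 1.313364.
Step 5: Under H0, H ~ chi^2(2); p-value = 0.518569.
Step 6: alpha = 0.1. fail to reject H0.

H = 1.3134, df = 2, p = 0.518569, fail to reject H0.


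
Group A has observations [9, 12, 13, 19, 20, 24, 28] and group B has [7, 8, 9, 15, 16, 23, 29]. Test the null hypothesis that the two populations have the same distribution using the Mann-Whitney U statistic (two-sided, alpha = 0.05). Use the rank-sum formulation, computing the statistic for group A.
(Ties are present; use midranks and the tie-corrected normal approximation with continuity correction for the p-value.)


Step 1: Combine and sort all 14 observations; assign midranks.
sorted (value, group): (7,Y), (8,Y), (9,X), (9,Y), (12,X), (13,X), (15,Y), (16,Y), (19,X), (20,X), (23,Y), (24,X), (28,X), (29,Y)
ranks: 7->1, 8->2, 9->3.5, 9->3.5, 12->5, 13->6, 15->7, 16->8, 19->9, 20->10, 23->11, 24->12, 28->13, 29->14
Step 2: Rank sum for X: R1 = 3.5 + 5 + 6 + 9 + 10 + 12 + 13 = 58.5.
Step 3: U_X = R1 - n1(n1+1)/2 = 58.5 - 7*8/2 = 58.5 - 28 = 30.5.
       U_Y = n1*n2 - U_X = 49 - 30.5 = 18.5.
Step 4: Ties are present, so use the tie-corrected normal approximation (with continuity correction) for the p-value.
Step 5: p-value = 0.481721; compare to alpha = 0.05. fail to reject H0.

U_X = 30.5, p = 0.481721, fail to reject H0 at alpha = 0.05.


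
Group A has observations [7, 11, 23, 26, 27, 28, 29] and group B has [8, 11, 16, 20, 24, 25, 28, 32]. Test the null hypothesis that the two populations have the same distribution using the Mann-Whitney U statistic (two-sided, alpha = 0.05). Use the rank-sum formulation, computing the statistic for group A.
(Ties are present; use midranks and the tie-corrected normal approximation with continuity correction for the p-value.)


Step 1: Combine and sort all 15 observations; assign midranks.
sorted (value, group): (7,X), (8,Y), (11,X), (11,Y), (16,Y), (20,Y), (23,X), (24,Y), (25,Y), (26,X), (27,X), (28,X), (28,Y), (29,X), (32,Y)
ranks: 7->1, 8->2, 11->3.5, 11->3.5, 16->5, 20->6, 23->7, 24->8, 25->9, 26->10, 27->11, 28->12.5, 28->12.5, 29->14, 32->15
Step 2: Rank sum for X: R1 = 1 + 3.5 + 7 + 10 + 11 + 12.5 + 14 = 59.
Step 3: U_X = R1 - n1(n1+1)/2 = 59 - 7*8/2 = 59 - 28 = 31.
       U_Y = n1*n2 - U_X = 56 - 31 = 25.
Step 4: Ties are present, so use the tie-corrected normal approximation (with continuity correction) for the p-value.
Step 5: p-value = 0.771941; compare to alpha = 0.05. fail to reject H0.

U_X = 31, p = 0.771941, fail to reject H0 at alpha = 0.05.


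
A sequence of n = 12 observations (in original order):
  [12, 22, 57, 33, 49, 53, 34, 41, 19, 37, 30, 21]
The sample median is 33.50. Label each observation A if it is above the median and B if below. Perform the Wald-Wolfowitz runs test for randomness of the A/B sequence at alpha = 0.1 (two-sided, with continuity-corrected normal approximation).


Step 1: Compute median = 33.50; label A = above, B = below.
Labels in order: BBABAAAABABB  (n_A = 6, n_B = 6)
Step 2: Count runs R = 7.
Step 3: Under H0 (random ordering), E[R] = 2*n_A*n_B/(n_A+n_B) + 1 = 2*6*6/12 + 1 = 7.0000.
        Var[R] = 2*n_A*n_B*(2*n_A*n_B - n_A - n_B) / ((n_A+n_B)^2 * (n_A+n_B-1)) = 4320/1584 = 2.7273.
        SD[R] = 1.6514.
Step 4: R = E[R], so z = 0 with no continuity correction.
Step 5: Two-sided p-value via normal approximation = 2*(1 - Phi(|z|)) = 1.000000.
Step 6: alpha = 0.1. fail to reject H0.

R = 7, z = 0.0000, p = 1.000000, fail to reject H0.


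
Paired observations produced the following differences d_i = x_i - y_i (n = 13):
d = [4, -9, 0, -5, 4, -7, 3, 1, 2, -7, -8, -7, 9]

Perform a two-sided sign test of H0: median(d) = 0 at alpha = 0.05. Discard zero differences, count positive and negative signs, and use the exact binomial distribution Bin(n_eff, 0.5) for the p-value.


Step 1: Discard zero differences. Original n = 13; n_eff = number of nonzero differences = 12.
Nonzero differences (with sign): +4, -9, -5, +4, -7, +3, +1, +2, -7, -8, -7, +9
Step 2: Count signs: positive = 6, negative = 6.
Step 3: Under H0: P(positive) = 0.5, so the number of positives S ~ Bin(12, 0.5).
Step 4: Two-sided exact p-value = sum of Bin(12,0.5) probabilities at or below the observed probability = 1.000000.
Step 5: alpha = 0.05. fail to reject H0.

n_eff = 12, pos = 6, neg = 6, p = 1.000000, fail to reject H0.


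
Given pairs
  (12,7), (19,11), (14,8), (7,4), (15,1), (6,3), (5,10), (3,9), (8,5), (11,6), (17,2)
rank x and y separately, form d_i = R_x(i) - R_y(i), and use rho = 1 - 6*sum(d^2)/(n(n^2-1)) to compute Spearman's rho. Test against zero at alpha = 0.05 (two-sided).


Step 1: Rank x and y separately (midranks; no ties here).
rank(x): 12->7, 19->11, 14->8, 7->4, 15->9, 6->3, 5->2, 3->1, 8->5, 11->6, 17->10
rank(y): 7->7, 11->11, 8->8, 4->4, 1->1, 3->3, 10->10, 9->9, 5->5, 6->6, 2->2
Step 2: d_i = R_x(i) - R_y(i); compute d_i^2.
  (7-7)^2=0, (11-11)^2=0, (8-8)^2=0, (4-4)^2=0, (9-1)^2=64, (3-3)^2=0, (2-10)^2=64, (1-9)^2=64, (5-5)^2=0, (6-6)^2=0, (10-2)^2=64
sum(d^2) = 256.
Step 3: rho = 1 - 6*256 / (11*(11^2 - 1)) = 1 - 1536/1320 = -0.163636.
Step 4: Under H0, t = rho * sqrt((n-2)/(1-rho^2)) = -0.4976 ~ t(9).
Step 5: Two-sided p-value from the t-distribution with 9 df = 0.630685.
Step 6: alpha = 0.05. fail to reject H0.

rho = -0.1636, p = 0.630685, fail to reject H0 at alpha = 0.05.


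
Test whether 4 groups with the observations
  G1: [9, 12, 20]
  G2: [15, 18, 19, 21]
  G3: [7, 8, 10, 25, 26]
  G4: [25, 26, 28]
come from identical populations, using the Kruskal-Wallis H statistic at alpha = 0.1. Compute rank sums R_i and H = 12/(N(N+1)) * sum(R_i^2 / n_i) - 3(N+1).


Step 1: Combine all N = 15 observations and assign midranks.
sorted (value, group, rank): (7,G3,1), (8,G3,2), (9,G1,3), (10,G3,4), (12,G1,5), (15,G2,6), (18,G2,7), (19,G2,8), (20,G1,9), (21,G2,10), (25,G3,11.5), (25,G4,11.5), (26,G3,13.5), (26,G4,13.5), (28,G4,15)
Step 2: Sum ranks within each group.
R_1 = 17 (n_1 = 3)
R_2 = 31 (n_2 = 4)
R_3 = 32 (n_3 = 5)
R_4 = 40 (n_4 = 3)
Step 3: H = 12/(N(N+1)) * sum(R_i^2/n_i) - 3(N+1)
     = 12/(15*16) * (17^2/3 + 31^2/4 + 32^2/5 + 40^2/3) - 3*16
     = 0.050000 * 1074.72 - 48
     = 5.735833.
Step 4: Ties present; correction factor C = 1 - 12/(15^3 - 15) = 0.996429. Corrected H = 5.735833 / 0.996429 = 5.756392.
Step 5: Under H0, H ~ chi^2(3); p-value = 0.124083.
Step 6: alpha = 0.1. fail to reject H0.

H = 5.7564, df = 3, p = 0.124083, fail to reject H0.


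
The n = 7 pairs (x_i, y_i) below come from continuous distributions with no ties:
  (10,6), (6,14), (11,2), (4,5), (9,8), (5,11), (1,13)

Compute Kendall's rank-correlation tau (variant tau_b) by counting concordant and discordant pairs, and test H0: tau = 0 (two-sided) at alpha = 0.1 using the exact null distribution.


Step 1: Enumerate the 21 unordered pairs (i,j) with i<j and classify each by sign(x_j-x_i) * sign(y_j-y_i).
  (1,2):dx=-4,dy=+8->D; (1,3):dx=+1,dy=-4->D; (1,4):dx=-6,dy=-1->C; (1,5):dx=-1,dy=+2->D
  (1,6):dx=-5,dy=+5->D; (1,7):dx=-9,dy=+7->D; (2,3):dx=+5,dy=-12->D; (2,4):dx=-2,dy=-9->C
  (2,5):dx=+3,dy=-6->D; (2,6):dx=-1,dy=-3->C; (2,7):dx=-5,dy=-1->C; (3,4):dx=-7,dy=+3->D
  (3,5):dx=-2,dy=+6->D; (3,6):dx=-6,dy=+9->D; (3,7):dx=-10,dy=+11->D; (4,5):dx=+5,dy=+3->C
  (4,6):dx=+1,dy=+6->C; (4,7):dx=-3,dy=+8->D; (5,6):dx=-4,dy=+3->D; (5,7):dx=-8,dy=+5->D
  (6,7):dx=-4,dy=+2->D
Step 2: C = 6, D = 15, total pairs = 21.
Step 3: tau = (C - D)/(n(n-1)/2) = (6 - 15)/21 = -0.428571.
Step 4: Exact two-sided p-value (enumerate n! = 5040 permutations of y under H0): p = 0.238889.
Step 5: alpha = 0.1. fail to reject H0.

tau_b = -0.4286 (C=6, D=15), p = 0.238889, fail to reject H0.


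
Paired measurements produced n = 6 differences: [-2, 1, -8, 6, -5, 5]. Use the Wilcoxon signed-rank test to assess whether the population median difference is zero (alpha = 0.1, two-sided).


Step 1: Drop any zero differences (none here) and take |d_i|.
|d| = [2, 1, 8, 6, 5, 5]
Step 2: Midrank |d_i| (ties get averaged ranks).
ranks: |2|->2, |1|->1, |8|->6, |6|->5, |5|->3.5, |5|->3.5
Step 3: Attach original signs; sum ranks with positive sign and with negative sign.
W+ = 1 + 5 + 3.5 = 9.5
W- = 2 + 6 + 3.5 = 11.5
(Check: W+ + W- = 21 should equal n(n+1)/2 = 21.)
Step 4: Test statistic W = min(W+, W-) = 9.5.
Step 5: Ties in |d|, so use the tie-corrected normal approximation.
        E[W] = n(n+1)/4 = 6*7/4 = 10.5.
        Tie groups: |d|=5 (t=2); sum(t^3 - t) = 6.
        Var[W] = n(n+1)(2n+1)/24 - sum(t^3-t)/48 = 546/24 - 6/48 = 22.625.
        z = (W - E[W]) / sqrt(Var[W]) = (9.5 - 10.5) / 4.7566 = -0.2102.
        Two-sided p = 2*Phi(z) = 0.833484.
Step 6: alpha = 0.1. fail to reject H0.

W+ = 9.5, W- = 11.5, W = min = 9.5, p = 0.833484, fail to reject H0.


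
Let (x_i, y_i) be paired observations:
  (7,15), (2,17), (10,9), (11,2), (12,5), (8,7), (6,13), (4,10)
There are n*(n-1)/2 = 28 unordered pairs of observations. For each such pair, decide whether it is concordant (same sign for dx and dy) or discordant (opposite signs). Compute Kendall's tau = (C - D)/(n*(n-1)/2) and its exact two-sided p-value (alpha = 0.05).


Step 1: Enumerate the 28 unordered pairs (i,j) with i<j and classify each by sign(x_j-x_i) * sign(y_j-y_i).
  (1,2):dx=-5,dy=+2->D; (1,3):dx=+3,dy=-6->D; (1,4):dx=+4,dy=-13->D; (1,5):dx=+5,dy=-10->D
  (1,6):dx=+1,dy=-8->D; (1,7):dx=-1,dy=-2->C; (1,8):dx=-3,dy=-5->C; (2,3):dx=+8,dy=-8->D
  (2,4):dx=+9,dy=-15->D; (2,5):dx=+10,dy=-12->D; (2,6):dx=+6,dy=-10->D; (2,7):dx=+4,dy=-4->D
  (2,8):dx=+2,dy=-7->D; (3,4):dx=+1,dy=-7->D; (3,5):dx=+2,dy=-4->D; (3,6):dx=-2,dy=-2->C
  (3,7):dx=-4,dy=+4->D; (3,8):dx=-6,dy=+1->D; (4,5):dx=+1,dy=+3->C; (4,6):dx=-3,dy=+5->D
  (4,7):dx=-5,dy=+11->D; (4,8):dx=-7,dy=+8->D; (5,6):dx=-4,dy=+2->D; (5,7):dx=-6,dy=+8->D
  (5,8):dx=-8,dy=+5->D; (6,7):dx=-2,dy=+6->D; (6,8):dx=-4,dy=+3->D; (7,8):dx=-2,dy=-3->C
Step 2: C = 5, D = 23, total pairs = 28.
Step 3: tau = (C - D)/(n(n-1)/2) = (5 - 23)/28 = -0.642857.
Step 4: Exact two-sided p-value (enumerate n! = 40320 permutations of y under H0): p = 0.031151.
Step 5: alpha = 0.05. reject H0.

tau_b = -0.6429 (C=5, D=23), p = 0.031151, reject H0.


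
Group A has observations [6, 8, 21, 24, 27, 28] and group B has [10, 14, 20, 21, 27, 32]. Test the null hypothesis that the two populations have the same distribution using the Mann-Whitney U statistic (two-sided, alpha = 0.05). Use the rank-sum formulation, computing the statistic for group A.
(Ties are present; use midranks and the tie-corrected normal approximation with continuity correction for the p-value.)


Step 1: Combine and sort all 12 observations; assign midranks.
sorted (value, group): (6,X), (8,X), (10,Y), (14,Y), (20,Y), (21,X), (21,Y), (24,X), (27,X), (27,Y), (28,X), (32,Y)
ranks: 6->1, 8->2, 10->3, 14->4, 20->5, 21->6.5, 21->6.5, 24->8, 27->9.5, 27->9.5, 28->11, 32->12
Step 2: Rank sum for X: R1 = 1 + 2 + 6.5 + 8 + 9.5 + 11 = 38.
Step 3: U_X = R1 - n1(n1+1)/2 = 38 - 6*7/2 = 38 - 21 = 17.
       U_Y = n1*n2 - U_X = 36 - 17 = 19.
Step 4: Ties are present, so use the tie-corrected normal approximation (with continuity correction) for the p-value.
Step 5: p-value = 0.935962; compare to alpha = 0.05. fail to reject H0.

U_X = 17, p = 0.935962, fail to reject H0 at alpha = 0.05.


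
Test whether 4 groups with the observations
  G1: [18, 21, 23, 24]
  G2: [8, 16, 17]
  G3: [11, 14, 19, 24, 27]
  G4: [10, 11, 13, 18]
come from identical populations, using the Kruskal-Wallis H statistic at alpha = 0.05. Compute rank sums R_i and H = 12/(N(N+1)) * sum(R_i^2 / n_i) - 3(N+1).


Step 1: Combine all N = 16 observations and assign midranks.
sorted (value, group, rank): (8,G2,1), (10,G4,2), (11,G3,3.5), (11,G4,3.5), (13,G4,5), (14,G3,6), (16,G2,7), (17,G2,8), (18,G1,9.5), (18,G4,9.5), (19,G3,11), (21,G1,12), (23,G1,13), (24,G1,14.5), (24,G3,14.5), (27,G3,16)
Step 2: Sum ranks within each group.
R_1 = 49 (n_1 = 4)
R_2 = 16 (n_2 = 3)
R_3 = 51 (n_3 = 5)
R_4 = 20 (n_4 = 4)
Step 3: H = 12/(N(N+1)) * sum(R_i^2/n_i) - 3(N+1)
     = 12/(16*17) * (49^2/4 + 16^2/3 + 51^2/5 + 20^2/4) - 3*17
     = 0.044118 * 1305.78 - 51
     = 6.608088.
Step 4: Ties present; correction factor C = 1 - 18/(16^3 - 16) = 0.995588. Corrected H = 6.608088 / 0.995588 = 6.637371.
Step 5: Under H0, H ~ chi^2(3); p-value = 0.084400.
Step 6: alpha = 0.05. fail to reject H0.

H = 6.6374, df = 3, p = 0.084400, fail to reject H0.


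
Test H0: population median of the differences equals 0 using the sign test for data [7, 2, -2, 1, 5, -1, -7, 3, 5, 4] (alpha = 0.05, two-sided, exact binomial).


Step 1: Discard zero differences. Original n = 10; n_eff = number of nonzero differences = 10.
Nonzero differences (with sign): +7, +2, -2, +1, +5, -1, -7, +3, +5, +4
Step 2: Count signs: positive = 7, negative = 3.
Step 3: Under H0: P(positive) = 0.5, so the number of positives S ~ Bin(10, 0.5).
Step 4: Two-sided exact p-value = sum of Bin(10,0.5) probabilities at or below the observed probability = 0.343750.
Step 5: alpha = 0.05. fail to reject H0.

n_eff = 10, pos = 7, neg = 3, p = 0.343750, fail to reject H0.


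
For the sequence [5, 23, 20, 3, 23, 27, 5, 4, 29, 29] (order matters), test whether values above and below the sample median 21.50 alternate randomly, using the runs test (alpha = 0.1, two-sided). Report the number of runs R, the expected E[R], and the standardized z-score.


Step 1: Compute median = 21.50; label A = above, B = below.
Labels in order: BABBAABBAA  (n_A = 5, n_B = 5)
Step 2: Count runs R = 6.
Step 3: Under H0 (random ordering), E[R] = 2*n_A*n_B/(n_A+n_B) + 1 = 2*5*5/10 + 1 = 6.0000.
        Var[R] = 2*n_A*n_B*(2*n_A*n_B - n_A - n_B) / ((n_A+n_B)^2 * (n_A+n_B-1)) = 2000/900 = 2.2222.
        SD[R] = 1.4907.
Step 4: R = E[R], so z = 0 with no continuity correction.
Step 5: Two-sided p-value via normal approximation = 2*(1 - Phi(|z|)) = 1.000000.
Step 6: alpha = 0.1. fail to reject H0.

R = 6, z = 0.0000, p = 1.000000, fail to reject H0.


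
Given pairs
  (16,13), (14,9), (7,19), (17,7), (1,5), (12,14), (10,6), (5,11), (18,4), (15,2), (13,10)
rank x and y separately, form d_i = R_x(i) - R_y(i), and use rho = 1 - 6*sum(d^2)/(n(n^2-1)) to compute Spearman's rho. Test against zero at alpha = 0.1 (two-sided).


Step 1: Rank x and y separately (midranks; no ties here).
rank(x): 16->9, 14->7, 7->3, 17->10, 1->1, 12->5, 10->4, 5->2, 18->11, 15->8, 13->6
rank(y): 13->9, 9->6, 19->11, 7->5, 5->3, 14->10, 6->4, 11->8, 4->2, 2->1, 10->7
Step 2: d_i = R_x(i) - R_y(i); compute d_i^2.
  (9-9)^2=0, (7-6)^2=1, (3-11)^2=64, (10-5)^2=25, (1-3)^2=4, (5-10)^2=25, (4-4)^2=0, (2-8)^2=36, (11-2)^2=81, (8-1)^2=49, (6-7)^2=1
sum(d^2) = 286.
Step 3: rho = 1 - 6*286 / (11*(11^2 - 1)) = 1 - 1716/1320 = -0.300000.
Step 4: Under H0, t = rho * sqrt((n-2)/(1-rho^2)) = -0.9435 ~ t(9).
Step 5: Two-sided p-value from the t-distribution with 9 df = 0.370083.
Step 6: alpha = 0.1. fail to reject H0.

rho = -0.3000, p = 0.370083, fail to reject H0 at alpha = 0.1.


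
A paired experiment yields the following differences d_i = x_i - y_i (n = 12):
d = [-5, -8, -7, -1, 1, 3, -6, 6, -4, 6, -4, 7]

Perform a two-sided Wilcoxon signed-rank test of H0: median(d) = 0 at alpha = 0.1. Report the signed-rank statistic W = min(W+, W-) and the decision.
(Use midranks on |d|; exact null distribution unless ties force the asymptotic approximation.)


Step 1: Drop any zero differences (none here) and take |d_i|.
|d| = [5, 8, 7, 1, 1, 3, 6, 6, 4, 6, 4, 7]
Step 2: Midrank |d_i| (ties get averaged ranks).
ranks: |5|->6, |8|->12, |7|->10.5, |1|->1.5, |1|->1.5, |3|->3, |6|->8, |6|->8, |4|->4.5, |6|->8, |4|->4.5, |7|->10.5
Step 3: Attach original signs; sum ranks with positive sign and with negative sign.
W+ = 1.5 + 3 + 8 + 8 + 10.5 = 31
W- = 6 + 12 + 10.5 + 1.5 + 8 + 4.5 + 4.5 = 47
(Check: W+ + W- = 78 should equal n(n+1)/2 = 78.)
Step 4: Test statistic W = min(W+, W-) = 31.
Step 5: Ties in |d|, so use the tie-corrected normal approximation.
        E[W] = n(n+1)/4 = 12*13/4 = 39.
        Tie groups: |d|=1 (t=2), |d|=4 (t=2), |d|=6 (t=3), |d|=7 (t=2); sum(t^3 - t) = 42.
        Var[W] = n(n+1)(2n+1)/24 - sum(t^3-t)/48 = 3900/24 - 42/48 = 161.625.
        z = (W - E[W]) / sqrt(Var[W]) = (31 - 39) / 12.7132 = -0.6293.
        Two-sided p = 2*Phi(z) = 0.529174.
Step 6: alpha = 0.1. fail to reject H0.

W+ = 31, W- = 47, W = min = 31, p = 0.529174, fail to reject H0.


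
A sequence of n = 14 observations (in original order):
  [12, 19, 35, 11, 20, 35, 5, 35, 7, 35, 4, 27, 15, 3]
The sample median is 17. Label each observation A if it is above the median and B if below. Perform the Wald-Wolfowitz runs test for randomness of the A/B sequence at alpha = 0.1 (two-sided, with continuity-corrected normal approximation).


Step 1: Compute median = 17; label A = above, B = below.
Labels in order: BAABAABABABABB  (n_A = 7, n_B = 7)
Step 2: Count runs R = 11.
Step 3: Under H0 (random ordering), E[R] = 2*n_A*n_B/(n_A+n_B) + 1 = 2*7*7/14 + 1 = 8.0000.
        Var[R] = 2*n_A*n_B*(2*n_A*n_B - n_A - n_B) / ((n_A+n_B)^2 * (n_A+n_B-1)) = 8232/2548 = 3.2308.
        SD[R] = 1.7974.
Step 4: Continuity-corrected z = (R - 0.5 - E[R]) / SD[R] = (11 - 0.5 - 8.0000) / 1.7974 = 1.3909.
Step 5: Two-sided p-value via normal approximation = 2*(1 - Phi(|z|)) = 0.164264.
Step 6: alpha = 0.1. fail to reject H0.

R = 11, z = 1.3909, p = 0.164264, fail to reject H0.


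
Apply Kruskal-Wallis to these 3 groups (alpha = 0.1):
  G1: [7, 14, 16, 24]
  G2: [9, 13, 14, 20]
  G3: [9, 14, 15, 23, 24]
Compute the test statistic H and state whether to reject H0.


Step 1: Combine all N = 13 observations and assign midranks.
sorted (value, group, rank): (7,G1,1), (9,G2,2.5), (9,G3,2.5), (13,G2,4), (14,G1,6), (14,G2,6), (14,G3,6), (15,G3,8), (16,G1,9), (20,G2,10), (23,G3,11), (24,G1,12.5), (24,G3,12.5)
Step 2: Sum ranks within each group.
R_1 = 28.5 (n_1 = 4)
R_2 = 22.5 (n_2 = 4)
R_3 = 40 (n_3 = 5)
Step 3: H = 12/(N(N+1)) * sum(R_i^2/n_i) - 3(N+1)
     = 12/(13*14) * (28.5^2/4 + 22.5^2/4 + 40^2/5) - 3*14
     = 0.065934 * 649.625 - 42
     = 0.832418.
Step 4: Ties present; correction factor C = 1 - 36/(13^3 - 13) = 0.983516. Corrected H = 0.832418 / 0.983516 = 0.846369.
Step 5: Under H0, H ~ chi^2(2); p-value = 0.654958.
Step 6: alpha = 0.1. fail to reject H0.

H = 0.8464, df = 2, p = 0.654958, fail to reject H0.


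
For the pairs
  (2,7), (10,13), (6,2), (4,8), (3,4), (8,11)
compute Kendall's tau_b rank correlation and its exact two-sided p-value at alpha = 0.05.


Step 1: Enumerate the 15 unordered pairs (i,j) with i<j and classify each by sign(x_j-x_i) * sign(y_j-y_i).
  (1,2):dx=+8,dy=+6->C; (1,3):dx=+4,dy=-5->D; (1,4):dx=+2,dy=+1->C; (1,5):dx=+1,dy=-3->D
  (1,6):dx=+6,dy=+4->C; (2,3):dx=-4,dy=-11->C; (2,4):dx=-6,dy=-5->C; (2,5):dx=-7,dy=-9->C
  (2,6):dx=-2,dy=-2->C; (3,4):dx=-2,dy=+6->D; (3,5):dx=-3,dy=+2->D; (3,6):dx=+2,dy=+9->C
  (4,5):dx=-1,dy=-4->C; (4,6):dx=+4,dy=+3->C; (5,6):dx=+5,dy=+7->C
Step 2: C = 11, D = 4, total pairs = 15.
Step 3: tau = (C - D)/(n(n-1)/2) = (11 - 4)/15 = 0.466667.
Step 4: Exact two-sided p-value (enumerate n! = 720 permutations of y under H0): p = 0.272222.
Step 5: alpha = 0.05. fail to reject H0.

tau_b = 0.4667 (C=11, D=4), p = 0.272222, fail to reject H0.


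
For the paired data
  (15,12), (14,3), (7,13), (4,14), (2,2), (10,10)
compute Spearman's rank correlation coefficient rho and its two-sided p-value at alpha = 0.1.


Step 1: Rank x and y separately (midranks; no ties here).
rank(x): 15->6, 14->5, 7->3, 4->2, 2->1, 10->4
rank(y): 12->4, 3->2, 13->5, 14->6, 2->1, 10->3
Step 2: d_i = R_x(i) - R_y(i); compute d_i^2.
  (6-4)^2=4, (5-2)^2=9, (3-5)^2=4, (2-6)^2=16, (1-1)^2=0, (4-3)^2=1
sum(d^2) = 34.
Step 3: rho = 1 - 6*34 / (6*(6^2 - 1)) = 1 - 204/210 = 0.028571.
Step 4: Under H0, t = rho * sqrt((n-2)/(1-rho^2)) = 0.0572 ~ t(4).
Step 5: Two-sided p-value from the t-distribution with 4 df = 0.957155.
Step 6: alpha = 0.1. fail to reject H0.

rho = 0.0286, p = 0.957155, fail to reject H0 at alpha = 0.1.


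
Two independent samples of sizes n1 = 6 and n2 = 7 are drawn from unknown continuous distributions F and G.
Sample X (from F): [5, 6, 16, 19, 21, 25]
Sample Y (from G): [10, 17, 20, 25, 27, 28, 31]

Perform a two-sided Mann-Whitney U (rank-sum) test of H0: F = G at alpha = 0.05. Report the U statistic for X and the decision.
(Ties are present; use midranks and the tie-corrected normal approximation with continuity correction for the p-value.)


Step 1: Combine and sort all 13 observations; assign midranks.
sorted (value, group): (5,X), (6,X), (10,Y), (16,X), (17,Y), (19,X), (20,Y), (21,X), (25,X), (25,Y), (27,Y), (28,Y), (31,Y)
ranks: 5->1, 6->2, 10->3, 16->4, 17->5, 19->6, 20->7, 21->8, 25->9.5, 25->9.5, 27->11, 28->12, 31->13
Step 2: Rank sum for X: R1 = 1 + 2 + 4 + 6 + 8 + 9.5 = 30.5.
Step 3: U_X = R1 - n1(n1+1)/2 = 30.5 - 6*7/2 = 30.5 - 21 = 9.5.
       U_Y = n1*n2 - U_X = 42 - 9.5 = 32.5.
Step 4: Ties are present, so use the tie-corrected normal approximation (with continuity correction) for the p-value.
Step 5: p-value = 0.115582; compare to alpha = 0.05. fail to reject H0.

U_X = 9.5, p = 0.115582, fail to reject H0 at alpha = 0.05.


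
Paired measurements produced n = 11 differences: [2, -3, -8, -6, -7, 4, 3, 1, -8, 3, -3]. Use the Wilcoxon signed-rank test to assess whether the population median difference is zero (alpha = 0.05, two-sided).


Step 1: Drop any zero differences (none here) and take |d_i|.
|d| = [2, 3, 8, 6, 7, 4, 3, 1, 8, 3, 3]
Step 2: Midrank |d_i| (ties get averaged ranks).
ranks: |2|->2, |3|->4.5, |8|->10.5, |6|->8, |7|->9, |4|->7, |3|->4.5, |1|->1, |8|->10.5, |3|->4.5, |3|->4.5
Step 3: Attach original signs; sum ranks with positive sign and with negative sign.
W+ = 2 + 7 + 4.5 + 1 + 4.5 = 19
W- = 4.5 + 10.5 + 8 + 9 + 10.5 + 4.5 = 47
(Check: W+ + W- = 66 should equal n(n+1)/2 = 66.)
Step 4: Test statistic W = min(W+, W-) = 19.
Step 5: Ties in |d|, so use the tie-corrected normal approximation.
        E[W] = n(n+1)/4 = 11*12/4 = 33.
        Tie groups: |d|=3 (t=4), |d|=8 (t=2); sum(t^3 - t) = 66.
        Var[W] = n(n+1)(2n+1)/24 - sum(t^3-t)/48 = 3036/24 - 66/48 = 125.125.
        z = (W - E[W]) / sqrt(Var[W]) = (19 - 33) / 11.1859 = -1.2516.
        Two-sided p = 2*Phi(z) = 0.210726.
Step 6: alpha = 0.05. fail to reject H0.

W+ = 19, W- = 47, W = min = 19, p = 0.210726, fail to reject H0.


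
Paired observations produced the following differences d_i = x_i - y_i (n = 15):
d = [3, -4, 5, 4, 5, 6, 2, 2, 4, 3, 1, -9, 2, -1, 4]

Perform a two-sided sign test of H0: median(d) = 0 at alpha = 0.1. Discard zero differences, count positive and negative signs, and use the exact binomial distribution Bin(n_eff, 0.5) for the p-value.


Step 1: Discard zero differences. Original n = 15; n_eff = number of nonzero differences = 15.
Nonzero differences (with sign): +3, -4, +5, +4, +5, +6, +2, +2, +4, +3, +1, -9, +2, -1, +4
Step 2: Count signs: positive = 12, negative = 3.
Step 3: Under H0: P(positive) = 0.5, so the number of positives S ~ Bin(15, 0.5).
Step 4: Two-sided exact p-value = sum of Bin(15,0.5) probabilities at or below the observed probability = 0.035156.
Step 5: alpha = 0.1. reject H0.

n_eff = 15, pos = 12, neg = 3, p = 0.035156, reject H0.


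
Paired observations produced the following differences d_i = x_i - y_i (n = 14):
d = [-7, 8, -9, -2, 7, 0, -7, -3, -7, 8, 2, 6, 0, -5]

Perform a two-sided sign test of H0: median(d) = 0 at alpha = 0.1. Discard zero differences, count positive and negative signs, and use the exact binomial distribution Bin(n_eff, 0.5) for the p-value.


Step 1: Discard zero differences. Original n = 14; n_eff = number of nonzero differences = 12.
Nonzero differences (with sign): -7, +8, -9, -2, +7, -7, -3, -7, +8, +2, +6, -5
Step 2: Count signs: positive = 5, negative = 7.
Step 3: Under H0: P(positive) = 0.5, so the number of positives S ~ Bin(12, 0.5).
Step 4: Two-sided exact p-value = sum of Bin(12,0.5) probabilities at or below the observed probability = 0.774414.
Step 5: alpha = 0.1. fail to reject H0.

n_eff = 12, pos = 5, neg = 7, p = 0.774414, fail to reject H0.


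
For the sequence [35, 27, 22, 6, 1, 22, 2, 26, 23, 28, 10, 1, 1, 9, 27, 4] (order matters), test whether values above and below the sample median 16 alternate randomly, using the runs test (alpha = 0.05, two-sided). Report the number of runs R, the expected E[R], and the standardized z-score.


Step 1: Compute median = 16; label A = above, B = below.
Labels in order: AAABBABAAABBBBAB  (n_A = 8, n_B = 8)
Step 2: Count runs R = 8.
Step 3: Under H0 (random ordering), E[R] = 2*n_A*n_B/(n_A+n_B) + 1 = 2*8*8/16 + 1 = 9.0000.
        Var[R] = 2*n_A*n_B*(2*n_A*n_B - n_A - n_B) / ((n_A+n_B)^2 * (n_A+n_B-1)) = 14336/3840 = 3.7333.
        SD[R] = 1.9322.
Step 4: Continuity-corrected z = (R + 0.5 - E[R]) / SD[R] = (8 + 0.5 - 9.0000) / 1.9322 = -0.2588.
Step 5: Two-sided p-value via normal approximation = 2*(1 - Phi(|z|)) = 0.795809.
Step 6: alpha = 0.05. fail to reject H0.

R = 8, z = -0.2588, p = 0.795809, fail to reject H0.


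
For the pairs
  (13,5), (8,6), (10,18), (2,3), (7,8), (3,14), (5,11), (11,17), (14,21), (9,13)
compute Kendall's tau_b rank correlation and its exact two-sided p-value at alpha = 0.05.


Step 1: Enumerate the 45 unordered pairs (i,j) with i<j and classify each by sign(x_j-x_i) * sign(y_j-y_i).
  (1,2):dx=-5,dy=+1->D; (1,3):dx=-3,dy=+13->D; (1,4):dx=-11,dy=-2->C; (1,5):dx=-6,dy=+3->D
  (1,6):dx=-10,dy=+9->D; (1,7):dx=-8,dy=+6->D; (1,8):dx=-2,dy=+12->D; (1,9):dx=+1,dy=+16->C
  (1,10):dx=-4,dy=+8->D; (2,3):dx=+2,dy=+12->C; (2,4):dx=-6,dy=-3->C; (2,5):dx=-1,dy=+2->D
  (2,6):dx=-5,dy=+8->D; (2,7):dx=-3,dy=+5->D; (2,8):dx=+3,dy=+11->C; (2,9):dx=+6,dy=+15->C
  (2,10):dx=+1,dy=+7->C; (3,4):dx=-8,dy=-15->C; (3,5):dx=-3,dy=-10->C; (3,6):dx=-7,dy=-4->C
  (3,7):dx=-5,dy=-7->C; (3,8):dx=+1,dy=-1->D; (3,9):dx=+4,dy=+3->C; (3,10):dx=-1,dy=-5->C
  (4,5):dx=+5,dy=+5->C; (4,6):dx=+1,dy=+11->C; (4,7):dx=+3,dy=+8->C; (4,8):dx=+9,dy=+14->C
  (4,9):dx=+12,dy=+18->C; (4,10):dx=+7,dy=+10->C; (5,6):dx=-4,dy=+6->D; (5,7):dx=-2,dy=+3->D
  (5,8):dx=+4,dy=+9->C; (5,9):dx=+7,dy=+13->C; (5,10):dx=+2,dy=+5->C; (6,7):dx=+2,dy=-3->D
  (6,8):dx=+8,dy=+3->C; (6,9):dx=+11,dy=+7->C; (6,10):dx=+6,dy=-1->D; (7,8):dx=+6,dy=+6->C
  (7,9):dx=+9,dy=+10->C; (7,10):dx=+4,dy=+2->C; (8,9):dx=+3,dy=+4->C; (8,10):dx=-2,dy=-4->C
  (9,10):dx=-5,dy=-8->C
Step 2: C = 30, D = 15, total pairs = 45.
Step 3: tau = (C - D)/(n(n-1)/2) = (30 - 15)/45 = 0.333333.
Step 4: Exact two-sided p-value (enumerate n! = 3628800 permutations of y under H0): p = 0.216373.
Step 5: alpha = 0.05. fail to reject H0.

tau_b = 0.3333 (C=30, D=15), p = 0.216373, fail to reject H0.


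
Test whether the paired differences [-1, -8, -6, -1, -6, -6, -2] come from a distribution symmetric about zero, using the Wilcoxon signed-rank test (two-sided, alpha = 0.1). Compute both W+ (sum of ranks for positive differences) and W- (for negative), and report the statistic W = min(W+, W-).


Step 1: Drop any zero differences (none here) and take |d_i|.
|d| = [1, 8, 6, 1, 6, 6, 2]
Step 2: Midrank |d_i| (ties get averaged ranks).
ranks: |1|->1.5, |8|->7, |6|->5, |1|->1.5, |6|->5, |6|->5, |2|->3
Step 3: Attach original signs; sum ranks with positive sign and with negative sign.
W+ = 0 = 0
W- = 1.5 + 7 + 5 + 1.5 + 5 + 5 + 3 = 28
(Check: W+ + W- = 28 should equal n(n+1)/2 = 28.)
Step 4: Test statistic W = min(W+, W-) = 0.
Step 5: Ties in |d|, so use the tie-corrected normal approximation.
        E[W] = n(n+1)/4 = 7*8/4 = 14.
        Tie groups: |d|=1 (t=2), |d|=6 (t=3); sum(t^3 - t) = 30.
        Var[W] = n(n+1)(2n+1)/24 - sum(t^3-t)/48 = 840/24 - 30/48 = 34.375.
        z = (W - E[W]) / sqrt(Var[W]) = (0 - 14) / 5.8630 = -2.3878.
        Two-sided p = 2*Phi(z) = 0.016947.
Step 6: alpha = 0.1. reject H0.

W+ = 0, W- = 28, W = min = 0, p = 0.016947, reject H0.


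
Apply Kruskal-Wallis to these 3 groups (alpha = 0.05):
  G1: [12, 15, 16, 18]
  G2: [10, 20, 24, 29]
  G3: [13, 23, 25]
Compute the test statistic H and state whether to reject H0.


Step 1: Combine all N = 11 observations and assign midranks.
sorted (value, group, rank): (10,G2,1), (12,G1,2), (13,G3,3), (15,G1,4), (16,G1,5), (18,G1,6), (20,G2,7), (23,G3,8), (24,G2,9), (25,G3,10), (29,G2,11)
Step 2: Sum ranks within each group.
R_1 = 17 (n_1 = 4)
R_2 = 28 (n_2 = 4)
R_3 = 21 (n_3 = 3)
Step 3: H = 12/(N(N+1)) * sum(R_i^2/n_i) - 3(N+1)
     = 12/(11*12) * (17^2/4 + 28^2/4 + 21^2/3) - 3*12
     = 0.090909 * 415.25 - 36
     = 1.750000.
Step 4: No ties, so H is used without correction.
Step 5: Under H0, H ~ chi^2(2); p-value = 0.416862.
Step 6: alpha = 0.05. fail to reject H0.

H = 1.7500, df = 2, p = 0.416862, fail to reject H0.


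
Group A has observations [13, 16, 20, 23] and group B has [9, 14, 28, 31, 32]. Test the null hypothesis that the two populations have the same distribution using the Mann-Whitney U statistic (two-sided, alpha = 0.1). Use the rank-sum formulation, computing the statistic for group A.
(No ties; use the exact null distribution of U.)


Step 1: Combine and sort all 9 observations; assign midranks.
sorted (value, group): (9,Y), (13,X), (14,Y), (16,X), (20,X), (23,X), (28,Y), (31,Y), (32,Y)
ranks: 9->1, 13->2, 14->3, 16->4, 20->5, 23->6, 28->7, 31->8, 32->9
Step 2: Rank sum for X: R1 = 2 + 4 + 5 + 6 = 17.
Step 3: U_X = R1 - n1(n1+1)/2 = 17 - 4*5/2 = 17 - 10 = 7.
       U_Y = n1*n2 - U_X = 20 - 7 = 13.
Step 4: No ties, so the exact null distribution of U (based on enumerating the C(9,4) = 126 equally likely rank assignments) gives the two-sided p-value.
Step 5: p-value = 0.555556; compare to alpha = 0.1. fail to reject H0.

U_X = 7, p = 0.555556, fail to reject H0 at alpha = 0.1.


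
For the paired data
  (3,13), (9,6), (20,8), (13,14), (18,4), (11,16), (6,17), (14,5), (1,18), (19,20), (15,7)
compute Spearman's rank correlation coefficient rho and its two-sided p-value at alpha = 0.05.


Step 1: Rank x and y separately (midranks; no ties here).
rank(x): 3->2, 9->4, 20->11, 13->6, 18->9, 11->5, 6->3, 14->7, 1->1, 19->10, 15->8
rank(y): 13->6, 6->3, 8->5, 14->7, 4->1, 16->8, 17->9, 5->2, 18->10, 20->11, 7->4
Step 2: d_i = R_x(i) - R_y(i); compute d_i^2.
  (2-6)^2=16, (4-3)^2=1, (11-5)^2=36, (6-7)^2=1, (9-1)^2=64, (5-8)^2=9, (3-9)^2=36, (7-2)^2=25, (1-10)^2=81, (10-11)^2=1, (8-4)^2=16
sum(d^2) = 286.
Step 3: rho = 1 - 6*286 / (11*(11^2 - 1)) = 1 - 1716/1320 = -0.300000.
Step 4: Under H0, t = rho * sqrt((n-2)/(1-rho^2)) = -0.9435 ~ t(9).
Step 5: Two-sided p-value from the t-distribution with 9 df = 0.370083.
Step 6: alpha = 0.05. fail to reject H0.

rho = -0.3000, p = 0.370083, fail to reject H0 at alpha = 0.05.


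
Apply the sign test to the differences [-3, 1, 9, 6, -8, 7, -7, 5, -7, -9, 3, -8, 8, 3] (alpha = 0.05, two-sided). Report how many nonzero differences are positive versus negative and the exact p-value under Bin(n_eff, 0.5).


Step 1: Discard zero differences. Original n = 14; n_eff = number of nonzero differences = 14.
Nonzero differences (with sign): -3, +1, +9, +6, -8, +7, -7, +5, -7, -9, +3, -8, +8, +3
Step 2: Count signs: positive = 8, negative = 6.
Step 3: Under H0: P(positive) = 0.5, so the number of positives S ~ Bin(14, 0.5).
Step 4: Two-sided exact p-value = sum of Bin(14,0.5) probabilities at or below the observed probability = 0.790527.
Step 5: alpha = 0.05. fail to reject H0.

n_eff = 14, pos = 8, neg = 6, p = 0.790527, fail to reject H0.


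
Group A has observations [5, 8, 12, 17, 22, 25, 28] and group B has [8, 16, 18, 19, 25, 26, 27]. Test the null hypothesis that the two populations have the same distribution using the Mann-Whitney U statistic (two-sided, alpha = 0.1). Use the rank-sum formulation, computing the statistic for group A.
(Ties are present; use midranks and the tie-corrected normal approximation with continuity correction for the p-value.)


Step 1: Combine and sort all 14 observations; assign midranks.
sorted (value, group): (5,X), (8,X), (8,Y), (12,X), (16,Y), (17,X), (18,Y), (19,Y), (22,X), (25,X), (25,Y), (26,Y), (27,Y), (28,X)
ranks: 5->1, 8->2.5, 8->2.5, 12->4, 16->5, 17->6, 18->7, 19->8, 22->9, 25->10.5, 25->10.5, 26->12, 27->13, 28->14
Step 2: Rank sum for X: R1 = 1 + 2.5 + 4 + 6 + 9 + 10.5 + 14 = 47.
Step 3: U_X = R1 - n1(n1+1)/2 = 47 - 7*8/2 = 47 - 28 = 19.
       U_Y = n1*n2 - U_X = 49 - 19 = 30.
Step 4: Ties are present, so use the tie-corrected normal approximation (with continuity correction) for the p-value.
Step 5: p-value = 0.521987; compare to alpha = 0.1. fail to reject H0.

U_X = 19, p = 0.521987, fail to reject H0 at alpha = 0.1.


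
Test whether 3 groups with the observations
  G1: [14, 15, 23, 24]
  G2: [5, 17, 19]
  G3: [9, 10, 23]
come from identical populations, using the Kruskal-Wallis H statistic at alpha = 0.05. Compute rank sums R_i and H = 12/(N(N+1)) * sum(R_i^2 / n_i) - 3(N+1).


Step 1: Combine all N = 10 observations and assign midranks.
sorted (value, group, rank): (5,G2,1), (9,G3,2), (10,G3,3), (14,G1,4), (15,G1,5), (17,G2,6), (19,G2,7), (23,G1,8.5), (23,G3,8.5), (24,G1,10)
Step 2: Sum ranks within each group.
R_1 = 27.5 (n_1 = 4)
R_2 = 14 (n_2 = 3)
R_3 = 13.5 (n_3 = 3)
Step 3: H = 12/(N(N+1)) * sum(R_i^2/n_i) - 3(N+1)
     = 12/(10*11) * (27.5^2/4 + 14^2/3 + 13.5^2/3) - 3*11
     = 0.109091 * 315.146 - 33
     = 1.379545.
Step 4: Ties present; correction factor C = 1 - 6/(10^3 - 10) = 0.993939. Corrected H = 1.379545 / 0.993939 = 1.387957.
Step 5: Under H0, H ~ chi^2(2); p-value = 0.499584.
Step 6: alpha = 0.05. fail to reject H0.

H = 1.3880, df = 2, p = 0.499584, fail to reject H0.


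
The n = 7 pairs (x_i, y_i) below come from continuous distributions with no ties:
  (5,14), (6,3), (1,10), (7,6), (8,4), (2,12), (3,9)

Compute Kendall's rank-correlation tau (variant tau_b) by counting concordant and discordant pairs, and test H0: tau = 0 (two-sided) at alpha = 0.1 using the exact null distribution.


Step 1: Enumerate the 21 unordered pairs (i,j) with i<j and classify each by sign(x_j-x_i) * sign(y_j-y_i).
  (1,2):dx=+1,dy=-11->D; (1,3):dx=-4,dy=-4->C; (1,4):dx=+2,dy=-8->D; (1,5):dx=+3,dy=-10->D
  (1,6):dx=-3,dy=-2->C; (1,7):dx=-2,dy=-5->C; (2,3):dx=-5,dy=+7->D; (2,4):dx=+1,dy=+3->C
  (2,5):dx=+2,dy=+1->C; (2,6):dx=-4,dy=+9->D; (2,7):dx=-3,dy=+6->D; (3,4):dx=+6,dy=-4->D
  (3,5):dx=+7,dy=-6->D; (3,6):dx=+1,dy=+2->C; (3,7):dx=+2,dy=-1->D; (4,5):dx=+1,dy=-2->D
  (4,6):dx=-5,dy=+6->D; (4,7):dx=-4,dy=+3->D; (5,6):dx=-6,dy=+8->D; (5,7):dx=-5,dy=+5->D
  (6,7):dx=+1,dy=-3->D
Step 2: C = 6, D = 15, total pairs = 21.
Step 3: tau = (C - D)/(n(n-1)/2) = (6 - 15)/21 = -0.428571.
Step 4: Exact two-sided p-value (enumerate n! = 5040 permutations of y under H0): p = 0.238889.
Step 5: alpha = 0.1. fail to reject H0.

tau_b = -0.4286 (C=6, D=15), p = 0.238889, fail to reject H0.


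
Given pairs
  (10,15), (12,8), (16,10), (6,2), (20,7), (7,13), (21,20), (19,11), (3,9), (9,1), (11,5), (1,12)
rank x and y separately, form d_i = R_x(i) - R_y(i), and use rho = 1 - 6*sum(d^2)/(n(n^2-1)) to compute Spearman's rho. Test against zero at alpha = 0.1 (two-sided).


Step 1: Rank x and y separately (midranks; no ties here).
rank(x): 10->6, 12->8, 16->9, 6->3, 20->11, 7->4, 21->12, 19->10, 3->2, 9->5, 11->7, 1->1
rank(y): 15->11, 8->5, 10->7, 2->2, 7->4, 13->10, 20->12, 11->8, 9->6, 1->1, 5->3, 12->9
Step 2: d_i = R_x(i) - R_y(i); compute d_i^2.
  (6-11)^2=25, (8-5)^2=9, (9-7)^2=4, (3-2)^2=1, (11-4)^2=49, (4-10)^2=36, (12-12)^2=0, (10-8)^2=4, (2-6)^2=16, (5-1)^2=16, (7-3)^2=16, (1-9)^2=64
sum(d^2) = 240.
Step 3: rho = 1 - 6*240 / (12*(12^2 - 1)) = 1 - 1440/1716 = 0.160839.
Step 4: Under H0, t = rho * sqrt((n-2)/(1-rho^2)) = 0.5153 ~ t(10).
Step 5: Two-sided p-value from the t-distribution with 10 df = 0.617523.
Step 6: alpha = 0.1. fail to reject H0.

rho = 0.1608, p = 0.617523, fail to reject H0 at alpha = 0.1.
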